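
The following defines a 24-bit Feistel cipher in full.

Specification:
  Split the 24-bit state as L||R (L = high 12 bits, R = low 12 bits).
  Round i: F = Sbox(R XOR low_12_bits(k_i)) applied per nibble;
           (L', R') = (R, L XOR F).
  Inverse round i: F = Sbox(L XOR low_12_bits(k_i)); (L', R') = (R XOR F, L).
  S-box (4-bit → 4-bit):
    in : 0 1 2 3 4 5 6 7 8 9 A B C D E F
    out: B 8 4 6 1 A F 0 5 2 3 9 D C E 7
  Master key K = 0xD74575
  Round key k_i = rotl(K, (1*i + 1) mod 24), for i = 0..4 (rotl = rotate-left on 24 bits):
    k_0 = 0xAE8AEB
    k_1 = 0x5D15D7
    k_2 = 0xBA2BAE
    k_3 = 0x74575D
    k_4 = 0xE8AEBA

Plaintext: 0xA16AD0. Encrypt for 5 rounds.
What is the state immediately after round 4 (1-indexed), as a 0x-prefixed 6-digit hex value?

0xA6678C

s_0 = plaintext = 0xA16AD0
s_1 = Round(s_0, k_0) = 0xAD017F
s_2 = Round(s_1, k_1) = 0x17FBE5
s_3 = Round(s_2, k_2) = 0xBE5A66
s_4 = Round(s_3, k_3) = 0xA6678C
s_5 = Round(s_4, k_4) = 0x78C809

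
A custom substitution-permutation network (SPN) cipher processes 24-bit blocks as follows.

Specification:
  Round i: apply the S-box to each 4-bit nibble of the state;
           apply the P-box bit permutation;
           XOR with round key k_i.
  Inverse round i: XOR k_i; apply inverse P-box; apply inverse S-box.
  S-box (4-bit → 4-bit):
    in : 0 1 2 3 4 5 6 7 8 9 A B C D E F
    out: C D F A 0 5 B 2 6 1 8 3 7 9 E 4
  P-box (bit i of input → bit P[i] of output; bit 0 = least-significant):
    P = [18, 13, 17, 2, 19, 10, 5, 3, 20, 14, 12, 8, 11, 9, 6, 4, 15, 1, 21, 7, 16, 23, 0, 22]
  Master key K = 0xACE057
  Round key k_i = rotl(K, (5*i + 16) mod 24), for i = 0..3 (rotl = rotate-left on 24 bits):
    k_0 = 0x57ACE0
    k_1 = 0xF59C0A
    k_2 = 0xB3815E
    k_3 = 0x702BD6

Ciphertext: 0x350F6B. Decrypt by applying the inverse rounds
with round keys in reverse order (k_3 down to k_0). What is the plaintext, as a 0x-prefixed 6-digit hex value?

s_0 = ciphertext = 0x350F6B
s_1 = InvRound(s_0, k_3) = 0x1AA4E6
s_2 = InvRound(s_1, k_2) = 0xB0AA27
s_3 = InvRound(s_2, k_1) = 0x147FE6
s_4 = InvRound(s_3, k_0) = 0xDB7E40

0xDB7E40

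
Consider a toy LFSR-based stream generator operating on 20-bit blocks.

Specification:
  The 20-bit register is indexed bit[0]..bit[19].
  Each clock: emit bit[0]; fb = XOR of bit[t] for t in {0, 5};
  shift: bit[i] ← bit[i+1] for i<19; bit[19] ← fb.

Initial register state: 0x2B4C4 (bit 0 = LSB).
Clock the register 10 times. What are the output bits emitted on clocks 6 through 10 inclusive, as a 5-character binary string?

01100

reg_0 = 0x2B4C4
clock 1: out=0, reg = 0x15A62
clock 2: out=0, reg = 0x8AD31
clock 3: out=1, reg = 0x45698
clock 4: out=0, reg = 0x22B4C
clock 5: out=0, reg = 0x115A6
clock 6: out=0, reg = 0x88AD3
clock 7: out=1, reg = 0xC4569
clock 8: out=1, reg = 0x622B4
clock 9: out=0, reg = 0xB115A
clock 10: out=0, reg = 0x588AD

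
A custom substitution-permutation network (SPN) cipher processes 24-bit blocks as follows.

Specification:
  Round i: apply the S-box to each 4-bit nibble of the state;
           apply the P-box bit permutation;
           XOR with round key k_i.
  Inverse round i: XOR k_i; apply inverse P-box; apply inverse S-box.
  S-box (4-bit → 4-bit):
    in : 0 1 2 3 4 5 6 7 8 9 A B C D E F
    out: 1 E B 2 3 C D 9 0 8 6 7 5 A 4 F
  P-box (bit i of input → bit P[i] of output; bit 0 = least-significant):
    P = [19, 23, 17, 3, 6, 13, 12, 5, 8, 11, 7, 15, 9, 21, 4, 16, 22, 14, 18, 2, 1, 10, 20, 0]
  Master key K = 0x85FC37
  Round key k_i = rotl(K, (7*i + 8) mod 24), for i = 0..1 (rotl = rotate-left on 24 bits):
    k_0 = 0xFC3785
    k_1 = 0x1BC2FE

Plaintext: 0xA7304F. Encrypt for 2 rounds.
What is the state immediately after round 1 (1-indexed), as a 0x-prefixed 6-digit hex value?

s_0 = plaintext = 0xA7304F
s_1 = Round(s_0, k_0) = 0x0612C9
s_2 = Round(s_1, k_1) = 0x7E5BA0

0x0612C9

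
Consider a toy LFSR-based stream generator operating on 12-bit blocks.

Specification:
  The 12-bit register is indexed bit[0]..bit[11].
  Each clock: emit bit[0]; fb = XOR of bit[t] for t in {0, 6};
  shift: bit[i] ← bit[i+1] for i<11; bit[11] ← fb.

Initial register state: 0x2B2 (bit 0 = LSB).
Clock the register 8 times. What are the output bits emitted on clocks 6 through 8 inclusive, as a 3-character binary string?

101

reg_0 = 0x2B2
clock 1: out=0, reg = 0x159
clock 2: out=1, reg = 0x0AC
clock 3: out=0, reg = 0x056
clock 4: out=0, reg = 0x82B
clock 5: out=1, reg = 0xC15
clock 6: out=1, reg = 0xE0A
clock 7: out=0, reg = 0x705
clock 8: out=1, reg = 0xB82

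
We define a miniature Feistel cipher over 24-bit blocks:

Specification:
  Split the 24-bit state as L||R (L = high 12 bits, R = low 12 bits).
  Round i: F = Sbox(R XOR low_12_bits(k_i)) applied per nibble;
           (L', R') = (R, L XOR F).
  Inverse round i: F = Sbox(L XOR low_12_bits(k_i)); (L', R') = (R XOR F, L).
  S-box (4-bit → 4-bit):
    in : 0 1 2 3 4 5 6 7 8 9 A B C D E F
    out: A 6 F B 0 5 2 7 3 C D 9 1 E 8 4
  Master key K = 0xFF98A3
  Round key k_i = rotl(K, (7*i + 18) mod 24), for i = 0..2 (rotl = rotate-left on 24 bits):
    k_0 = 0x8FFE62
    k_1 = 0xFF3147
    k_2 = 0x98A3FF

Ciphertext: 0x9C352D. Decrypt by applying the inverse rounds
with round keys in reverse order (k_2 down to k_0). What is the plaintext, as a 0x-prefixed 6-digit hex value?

0x19F52A

s_0 = ciphertext = 0x9C352D
s_1 = InvRound(s_0, k_2) = 0x89C9C3
s_2 = InvRound(s_1, k_1) = 0x52A89C
s_3 = InvRound(s_2, k_0) = 0x19F52A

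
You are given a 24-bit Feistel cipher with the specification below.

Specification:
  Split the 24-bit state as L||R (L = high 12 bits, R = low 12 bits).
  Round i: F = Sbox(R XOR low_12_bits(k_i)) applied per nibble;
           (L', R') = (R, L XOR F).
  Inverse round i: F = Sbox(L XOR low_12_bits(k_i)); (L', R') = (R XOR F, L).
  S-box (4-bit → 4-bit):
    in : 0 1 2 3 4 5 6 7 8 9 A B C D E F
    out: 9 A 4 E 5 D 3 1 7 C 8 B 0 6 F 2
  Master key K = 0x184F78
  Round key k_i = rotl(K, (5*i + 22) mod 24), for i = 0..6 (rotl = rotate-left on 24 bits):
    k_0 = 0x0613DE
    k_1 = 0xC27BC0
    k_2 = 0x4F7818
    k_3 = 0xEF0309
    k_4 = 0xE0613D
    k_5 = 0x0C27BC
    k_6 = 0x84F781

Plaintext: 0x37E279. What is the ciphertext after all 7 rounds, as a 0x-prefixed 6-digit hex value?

0x73D75B

s_0 = plaintext = 0x37E279
s_1 = Round(s_0, k_0) = 0x2799FF
s_2 = Round(s_1, k_1) = 0x9FF69B
s_3 = Round(s_2, k_2) = 0x69B681
s_4 = Round(s_3, k_3) = 0x681BEC
s_5 = Round(s_4, k_4) = 0xBECEEB
s_6 = Round(s_5, k_5) = 0xEEB73D
s_7 = Round(s_6, k_6) = 0x73D75B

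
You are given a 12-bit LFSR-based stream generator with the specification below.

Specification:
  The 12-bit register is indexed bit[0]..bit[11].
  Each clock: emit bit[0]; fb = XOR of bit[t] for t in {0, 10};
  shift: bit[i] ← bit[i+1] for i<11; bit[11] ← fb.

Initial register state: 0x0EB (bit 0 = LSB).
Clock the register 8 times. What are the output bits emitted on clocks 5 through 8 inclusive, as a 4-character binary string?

0111

reg_0 = 0x0EB
clock 1: out=1, reg = 0x875
clock 2: out=1, reg = 0xC3A
clock 3: out=0, reg = 0xE1D
clock 4: out=1, reg = 0x70E
clock 5: out=0, reg = 0xB87
clock 6: out=1, reg = 0xDC3
clock 7: out=1, reg = 0x6E1
clock 8: out=1, reg = 0x370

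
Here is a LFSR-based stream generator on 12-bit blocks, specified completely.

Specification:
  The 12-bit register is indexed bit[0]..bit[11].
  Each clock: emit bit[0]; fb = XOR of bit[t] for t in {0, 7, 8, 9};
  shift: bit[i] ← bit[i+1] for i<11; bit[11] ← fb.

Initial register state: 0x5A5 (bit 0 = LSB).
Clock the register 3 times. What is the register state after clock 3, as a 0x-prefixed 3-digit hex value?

0x2B4

reg_0 = 0x5A5
clock 1: out=1, reg = 0xAD2
clock 2: out=0, reg = 0x569
clock 3: out=1, reg = 0x2B4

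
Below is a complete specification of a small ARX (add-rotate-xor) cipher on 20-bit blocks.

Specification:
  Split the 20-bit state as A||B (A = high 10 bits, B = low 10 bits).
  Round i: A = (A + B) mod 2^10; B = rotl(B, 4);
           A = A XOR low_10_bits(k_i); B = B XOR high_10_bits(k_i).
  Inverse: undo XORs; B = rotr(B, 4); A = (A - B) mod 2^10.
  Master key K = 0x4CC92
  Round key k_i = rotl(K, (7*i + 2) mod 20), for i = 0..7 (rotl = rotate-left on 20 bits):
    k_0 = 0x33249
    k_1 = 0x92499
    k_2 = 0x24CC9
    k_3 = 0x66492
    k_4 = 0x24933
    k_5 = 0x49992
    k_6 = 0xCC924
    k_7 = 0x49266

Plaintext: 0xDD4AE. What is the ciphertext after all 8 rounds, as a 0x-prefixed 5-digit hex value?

0x9B6D1

s_0 = plaintext = 0xDD4AE
s_1 = Round(s_0, k_0) = 0x9AA2E
s_2 = Round(s_1, k_1) = 0x004A1
s_3 = Round(s_2, k_2) = 0x1AE81
s_4 = Round(s_3, k_3) = 0x9F983
s_5 = Round(s_4, k_4) = 0x4C8A4
s_6 = Round(s_5, k_5) = 0x11364
s_7 = Round(s_6, k_6) = 0xA317F
s_8 = Round(s_7, k_7) = 0x9B6D1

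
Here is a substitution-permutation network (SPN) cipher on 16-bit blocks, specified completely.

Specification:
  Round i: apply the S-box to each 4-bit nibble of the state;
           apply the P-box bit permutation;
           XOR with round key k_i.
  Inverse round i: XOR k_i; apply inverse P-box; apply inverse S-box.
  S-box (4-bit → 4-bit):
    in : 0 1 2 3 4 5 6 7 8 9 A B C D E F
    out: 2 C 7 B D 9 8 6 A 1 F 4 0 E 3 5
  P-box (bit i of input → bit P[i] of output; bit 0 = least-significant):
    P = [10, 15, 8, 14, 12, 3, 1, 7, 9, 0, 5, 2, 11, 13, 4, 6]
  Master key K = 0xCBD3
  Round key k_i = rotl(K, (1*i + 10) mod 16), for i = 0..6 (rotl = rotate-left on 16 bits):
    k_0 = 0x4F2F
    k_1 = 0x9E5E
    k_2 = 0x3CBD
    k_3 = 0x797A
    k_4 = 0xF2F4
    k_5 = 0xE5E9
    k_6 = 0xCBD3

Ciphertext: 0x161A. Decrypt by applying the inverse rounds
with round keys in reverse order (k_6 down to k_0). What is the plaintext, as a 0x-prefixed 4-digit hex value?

0xC088

s_0 = ciphertext = 0x161A
s_1 = InvRound(s_0, k_6) = 0x503A
s_2 = InvRound(s_1, k_5) = 0xD042
s_3 = InvRound(s_2, k_4) = 0x741C
s_4 = InvRound(s_3, k_3) = 0x51BF
s_5 = InvRound(s_4, k_2) = 0xECB4
s_6 = InvRound(s_5, k_1) = 0x8FA6
s_7 = InvRound(s_6, k_0) = 0xC088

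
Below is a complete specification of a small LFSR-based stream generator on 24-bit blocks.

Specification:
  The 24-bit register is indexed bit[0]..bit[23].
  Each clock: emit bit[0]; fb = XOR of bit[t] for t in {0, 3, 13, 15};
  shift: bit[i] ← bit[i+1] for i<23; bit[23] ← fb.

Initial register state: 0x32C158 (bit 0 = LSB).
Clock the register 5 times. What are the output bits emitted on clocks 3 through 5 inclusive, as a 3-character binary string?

reg_0 = 0x32C158
clock 1: out=0, reg = 0x1960AC
clock 2: out=0, reg = 0x0CB056
clock 3: out=0, reg = 0x06582B
clock 4: out=1, reg = 0x032C15
clock 5: out=1, reg = 0x01960A

011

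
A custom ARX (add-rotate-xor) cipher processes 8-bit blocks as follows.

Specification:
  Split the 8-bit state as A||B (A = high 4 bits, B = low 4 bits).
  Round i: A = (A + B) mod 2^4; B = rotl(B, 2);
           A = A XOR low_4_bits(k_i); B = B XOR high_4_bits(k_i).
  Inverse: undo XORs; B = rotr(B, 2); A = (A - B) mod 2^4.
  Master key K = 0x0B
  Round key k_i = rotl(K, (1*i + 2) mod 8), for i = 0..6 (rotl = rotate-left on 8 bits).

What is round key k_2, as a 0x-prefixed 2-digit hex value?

0xB0

K = 0x0B
k_0 = rotl(K, (1*0+2) mod 8) = rotl(K, 2) = 0x2C
k_1 = rotl(K, (1*1+2) mod 8) = rotl(K, 3) = 0x58
k_2 = rotl(K, (1*2+2) mod 8) = rotl(K, 4) = 0xB0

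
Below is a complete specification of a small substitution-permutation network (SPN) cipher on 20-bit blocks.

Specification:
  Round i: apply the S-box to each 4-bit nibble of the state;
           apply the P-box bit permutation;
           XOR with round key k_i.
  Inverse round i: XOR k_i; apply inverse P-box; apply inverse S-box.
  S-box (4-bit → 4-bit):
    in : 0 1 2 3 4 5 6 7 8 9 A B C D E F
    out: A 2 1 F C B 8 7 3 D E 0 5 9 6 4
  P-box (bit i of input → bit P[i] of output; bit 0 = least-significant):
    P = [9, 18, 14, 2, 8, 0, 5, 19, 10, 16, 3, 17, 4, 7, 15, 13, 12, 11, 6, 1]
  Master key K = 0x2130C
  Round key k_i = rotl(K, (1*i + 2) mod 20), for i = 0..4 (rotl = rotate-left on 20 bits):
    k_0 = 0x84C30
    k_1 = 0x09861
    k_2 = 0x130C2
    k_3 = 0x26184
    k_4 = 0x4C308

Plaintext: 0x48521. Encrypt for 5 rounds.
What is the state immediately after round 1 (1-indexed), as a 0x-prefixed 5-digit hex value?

0xF49E2

s_0 = plaintext = 0x48521
s_1 = Round(s_0, k_0) = 0xF49E2
s_2 = Round(s_1, k_1) = 0x23E08
s_3 = Round(s_2, k_2) = 0xC825B
s_4 = Round(s_3, k_3) = 0xA7455
s_5 = Round(s_4, k_4) = 0xA48D7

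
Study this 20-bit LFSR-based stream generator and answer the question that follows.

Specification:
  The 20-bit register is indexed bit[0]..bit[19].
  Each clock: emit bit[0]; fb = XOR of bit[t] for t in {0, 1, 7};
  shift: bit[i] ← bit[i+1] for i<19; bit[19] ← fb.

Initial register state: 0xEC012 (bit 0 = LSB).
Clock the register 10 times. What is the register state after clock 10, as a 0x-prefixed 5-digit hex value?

reg_0 = 0xEC012
clock 1: out=0, reg = 0xF6009
clock 2: out=1, reg = 0xFB004
clock 3: out=0, reg = 0x7D802
clock 4: out=0, reg = 0xBEC01
clock 5: out=1, reg = 0xDF600
clock 6: out=0, reg = 0x6FB00
clock 7: out=0, reg = 0x37D80
clock 8: out=0, reg = 0x9BEC0
clock 9: out=0, reg = 0xCDF60
clock 10: out=0, reg = 0x66FB0

0x66FB0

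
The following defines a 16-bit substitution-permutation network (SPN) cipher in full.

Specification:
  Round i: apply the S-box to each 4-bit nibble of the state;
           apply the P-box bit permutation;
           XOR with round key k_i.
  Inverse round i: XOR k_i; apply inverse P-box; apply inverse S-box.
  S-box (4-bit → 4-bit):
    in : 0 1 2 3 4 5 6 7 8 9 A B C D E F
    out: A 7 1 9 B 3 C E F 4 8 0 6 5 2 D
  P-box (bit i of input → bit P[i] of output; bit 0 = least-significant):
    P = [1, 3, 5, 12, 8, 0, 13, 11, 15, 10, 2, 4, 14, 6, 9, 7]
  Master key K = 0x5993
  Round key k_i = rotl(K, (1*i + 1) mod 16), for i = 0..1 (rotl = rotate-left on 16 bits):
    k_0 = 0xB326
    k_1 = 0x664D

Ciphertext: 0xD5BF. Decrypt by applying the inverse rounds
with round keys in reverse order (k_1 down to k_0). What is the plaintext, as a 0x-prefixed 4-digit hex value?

0x43EC

s_0 = ciphertext = 0xD5BF
s_1 = InvRound(s_0, k_1) = 0x73DF
s_2 = InvRound(s_1, k_0) = 0x43EC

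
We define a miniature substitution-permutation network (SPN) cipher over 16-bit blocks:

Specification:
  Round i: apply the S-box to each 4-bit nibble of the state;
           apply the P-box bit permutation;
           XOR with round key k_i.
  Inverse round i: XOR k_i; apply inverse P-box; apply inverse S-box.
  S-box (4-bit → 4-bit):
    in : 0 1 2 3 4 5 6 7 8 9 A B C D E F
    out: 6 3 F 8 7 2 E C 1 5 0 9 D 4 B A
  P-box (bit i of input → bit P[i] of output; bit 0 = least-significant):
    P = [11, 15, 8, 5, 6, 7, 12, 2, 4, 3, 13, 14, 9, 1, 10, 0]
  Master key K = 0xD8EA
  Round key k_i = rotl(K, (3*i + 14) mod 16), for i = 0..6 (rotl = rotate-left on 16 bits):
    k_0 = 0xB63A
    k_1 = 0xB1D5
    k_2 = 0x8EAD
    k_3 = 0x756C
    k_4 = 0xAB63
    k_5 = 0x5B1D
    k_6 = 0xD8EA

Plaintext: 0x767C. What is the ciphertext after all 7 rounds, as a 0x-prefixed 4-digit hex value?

0x5DFF

s_0 = plaintext = 0x767C
s_1 = Round(s_0, k_0) = 0xCB17
s_2 = Round(s_1, k_1) = 0xF624
s_3 = Round(s_2, k_2) = 0x7762
s_4 = Round(s_3, k_3) = 0x88C9
s_5 = Round(s_4, k_4) = 0xB037
s_6 = Round(s_5, k_5) = 0x7830
s_7 = Round(s_6, k_6) = 0x5DFF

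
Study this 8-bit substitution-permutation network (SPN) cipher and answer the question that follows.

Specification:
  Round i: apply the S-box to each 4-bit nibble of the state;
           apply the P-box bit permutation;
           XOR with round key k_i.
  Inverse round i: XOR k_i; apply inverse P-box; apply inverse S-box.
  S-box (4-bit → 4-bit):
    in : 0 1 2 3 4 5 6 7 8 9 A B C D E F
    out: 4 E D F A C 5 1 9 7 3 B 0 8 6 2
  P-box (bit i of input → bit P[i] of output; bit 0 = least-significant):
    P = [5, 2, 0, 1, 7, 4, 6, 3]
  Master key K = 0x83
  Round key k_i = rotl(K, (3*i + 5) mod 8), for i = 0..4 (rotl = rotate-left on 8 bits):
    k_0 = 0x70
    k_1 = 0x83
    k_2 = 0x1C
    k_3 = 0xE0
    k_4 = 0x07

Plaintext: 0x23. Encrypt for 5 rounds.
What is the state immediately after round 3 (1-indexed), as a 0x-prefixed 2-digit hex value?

0x74

s_0 = plaintext = 0x23
s_1 = Round(s_0, k_0) = 0x9F
s_2 = Round(s_1, k_1) = 0x57
s_3 = Round(s_2, k_2) = 0x74
s_4 = Round(s_3, k_3) = 0x66
s_5 = Round(s_4, k_4) = 0xE6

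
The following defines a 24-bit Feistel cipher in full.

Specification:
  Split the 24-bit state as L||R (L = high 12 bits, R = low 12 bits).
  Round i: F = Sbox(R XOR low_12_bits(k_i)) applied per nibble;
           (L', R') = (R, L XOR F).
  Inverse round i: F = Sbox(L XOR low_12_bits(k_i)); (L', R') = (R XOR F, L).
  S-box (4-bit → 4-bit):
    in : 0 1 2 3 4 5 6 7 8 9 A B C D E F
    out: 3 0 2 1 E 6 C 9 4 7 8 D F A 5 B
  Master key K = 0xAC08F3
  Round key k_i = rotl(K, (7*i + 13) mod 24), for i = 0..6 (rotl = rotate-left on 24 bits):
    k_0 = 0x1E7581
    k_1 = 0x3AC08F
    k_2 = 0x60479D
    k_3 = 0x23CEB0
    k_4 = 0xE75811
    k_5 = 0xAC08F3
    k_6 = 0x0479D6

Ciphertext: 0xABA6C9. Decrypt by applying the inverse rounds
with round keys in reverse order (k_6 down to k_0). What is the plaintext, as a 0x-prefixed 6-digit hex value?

s_0 = ciphertext = 0xABA6C9
s_1 = InvRound(s_0, k_6) = 0x706ABA
s_2 = InvRound(s_1, k_5) = 0x10C706
s_3 = InvRound(s_2, k_4) = 0x00C10C
s_4 = InvRound(s_3, k_3) = 0x4D300C
s_5 = InvRound(s_4, k_2) = 0x1E94D3
s_6 = InvRound(s_5, k_1) = 0x41F1E9
s_7 = InvRound(s_6, k_0) = 0x19C41F

0x19C41F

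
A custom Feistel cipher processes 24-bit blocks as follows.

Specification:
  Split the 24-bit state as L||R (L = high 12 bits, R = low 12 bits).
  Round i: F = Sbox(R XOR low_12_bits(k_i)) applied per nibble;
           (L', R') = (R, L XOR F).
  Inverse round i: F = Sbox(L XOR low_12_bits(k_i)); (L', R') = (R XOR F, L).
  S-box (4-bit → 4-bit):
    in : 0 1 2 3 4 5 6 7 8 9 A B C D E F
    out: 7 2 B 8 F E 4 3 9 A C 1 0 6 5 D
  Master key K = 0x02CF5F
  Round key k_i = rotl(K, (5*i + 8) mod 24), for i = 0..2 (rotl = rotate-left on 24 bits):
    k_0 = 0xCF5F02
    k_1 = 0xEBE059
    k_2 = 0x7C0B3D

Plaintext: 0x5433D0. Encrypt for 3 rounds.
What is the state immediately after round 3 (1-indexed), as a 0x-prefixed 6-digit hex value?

s_0 = plaintext = 0x5433D0
s_1 = Round(s_0, k_0) = 0x3D0528
s_2 = Round(s_1, k_1) = 0x528DE2
s_3 = Round(s_2, k_2) = 0xDE2145

0xDE2145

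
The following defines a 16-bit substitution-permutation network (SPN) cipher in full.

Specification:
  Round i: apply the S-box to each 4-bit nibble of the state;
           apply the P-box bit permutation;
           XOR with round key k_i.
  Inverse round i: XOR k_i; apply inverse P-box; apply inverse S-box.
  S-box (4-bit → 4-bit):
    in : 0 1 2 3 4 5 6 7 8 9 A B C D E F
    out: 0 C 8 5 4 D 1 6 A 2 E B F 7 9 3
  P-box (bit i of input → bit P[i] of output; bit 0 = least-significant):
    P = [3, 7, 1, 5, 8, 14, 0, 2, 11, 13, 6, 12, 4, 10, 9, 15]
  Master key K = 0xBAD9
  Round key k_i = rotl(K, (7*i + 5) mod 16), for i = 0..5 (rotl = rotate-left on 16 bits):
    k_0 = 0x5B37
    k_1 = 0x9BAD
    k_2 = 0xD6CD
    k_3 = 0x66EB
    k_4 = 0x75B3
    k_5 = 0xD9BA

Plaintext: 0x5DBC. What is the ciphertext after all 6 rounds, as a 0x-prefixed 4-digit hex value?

0xB2F0

s_0 = plaintext = 0x5DBC
s_1 = Round(s_0, k_0) = 0xB0C9
s_2 = Round(s_1, k_1) = 0x5E38
s_3 = Round(s_2, k_2) = 0x4D7C
s_4 = Round(s_3, k_3) = 0x0C00
s_5 = Round(s_4, k_4) = 0x4DF3
s_6 = Round(s_5, k_5) = 0xB2F0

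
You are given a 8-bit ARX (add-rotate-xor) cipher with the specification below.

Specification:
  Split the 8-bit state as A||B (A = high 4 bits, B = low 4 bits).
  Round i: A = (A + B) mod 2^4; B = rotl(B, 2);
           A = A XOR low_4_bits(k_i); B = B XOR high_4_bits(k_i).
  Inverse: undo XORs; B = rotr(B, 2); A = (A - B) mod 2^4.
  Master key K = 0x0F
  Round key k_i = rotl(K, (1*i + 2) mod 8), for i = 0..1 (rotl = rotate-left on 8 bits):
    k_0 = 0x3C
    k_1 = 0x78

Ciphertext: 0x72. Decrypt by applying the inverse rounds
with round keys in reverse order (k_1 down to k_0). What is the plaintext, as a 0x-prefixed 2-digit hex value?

s_0 = ciphertext = 0x72
s_1 = InvRound(s_0, k_1) = 0xA5
s_2 = InvRound(s_1, k_0) = 0xD9

0xD9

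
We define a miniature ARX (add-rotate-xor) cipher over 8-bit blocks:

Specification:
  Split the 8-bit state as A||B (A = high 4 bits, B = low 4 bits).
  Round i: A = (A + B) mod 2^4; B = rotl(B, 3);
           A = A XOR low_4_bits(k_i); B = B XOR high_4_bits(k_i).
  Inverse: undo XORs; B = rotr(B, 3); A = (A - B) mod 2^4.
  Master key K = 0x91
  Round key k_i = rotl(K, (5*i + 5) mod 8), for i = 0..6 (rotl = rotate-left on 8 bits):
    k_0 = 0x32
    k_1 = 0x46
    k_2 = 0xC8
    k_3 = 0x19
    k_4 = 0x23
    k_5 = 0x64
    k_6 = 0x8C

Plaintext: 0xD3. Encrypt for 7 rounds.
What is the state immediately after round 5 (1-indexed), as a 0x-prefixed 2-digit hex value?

0x2B

s_0 = plaintext = 0xD3
s_1 = Round(s_0, k_0) = 0x2A
s_2 = Round(s_1, k_1) = 0xA1
s_3 = Round(s_2, k_2) = 0x34
s_4 = Round(s_3, k_3) = 0xE3
s_5 = Round(s_4, k_4) = 0x2B
s_6 = Round(s_5, k_5) = 0x9B
s_7 = Round(s_6, k_6) = 0x85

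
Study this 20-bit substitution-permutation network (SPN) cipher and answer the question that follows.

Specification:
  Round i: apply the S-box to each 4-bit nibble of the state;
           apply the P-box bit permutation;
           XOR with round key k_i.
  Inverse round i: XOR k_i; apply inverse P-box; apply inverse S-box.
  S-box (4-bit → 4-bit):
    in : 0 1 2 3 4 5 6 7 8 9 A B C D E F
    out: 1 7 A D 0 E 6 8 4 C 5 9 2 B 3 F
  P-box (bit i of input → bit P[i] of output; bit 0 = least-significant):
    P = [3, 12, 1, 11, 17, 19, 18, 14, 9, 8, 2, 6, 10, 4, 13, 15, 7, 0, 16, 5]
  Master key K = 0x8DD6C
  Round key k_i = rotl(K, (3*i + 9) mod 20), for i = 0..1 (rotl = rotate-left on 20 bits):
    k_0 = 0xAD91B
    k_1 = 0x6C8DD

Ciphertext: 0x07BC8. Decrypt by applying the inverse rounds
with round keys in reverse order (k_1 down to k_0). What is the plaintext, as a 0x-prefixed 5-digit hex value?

0xD28A9

s_0 = ciphertext = 0x07BC8
s_1 = InvRound(s_0, k_1) = 0xC51AC
s_2 = InvRound(s_1, k_0) = 0xD28A9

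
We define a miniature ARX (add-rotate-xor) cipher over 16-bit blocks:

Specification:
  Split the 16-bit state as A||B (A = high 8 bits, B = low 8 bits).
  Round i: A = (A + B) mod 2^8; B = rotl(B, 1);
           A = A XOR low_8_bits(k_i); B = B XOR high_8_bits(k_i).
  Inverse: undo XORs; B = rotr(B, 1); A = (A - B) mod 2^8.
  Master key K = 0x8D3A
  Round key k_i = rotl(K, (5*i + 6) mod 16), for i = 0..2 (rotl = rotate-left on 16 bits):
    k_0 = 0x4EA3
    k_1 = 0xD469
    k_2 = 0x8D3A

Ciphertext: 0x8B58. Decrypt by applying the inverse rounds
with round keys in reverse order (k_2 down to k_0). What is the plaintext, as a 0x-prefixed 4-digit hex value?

0x84A8

s_0 = ciphertext = 0x8B58
s_1 = InvRound(s_0, k_2) = 0xC7EA
s_2 = InvRound(s_1, k_1) = 0x8F1F
s_3 = InvRound(s_2, k_0) = 0x84A8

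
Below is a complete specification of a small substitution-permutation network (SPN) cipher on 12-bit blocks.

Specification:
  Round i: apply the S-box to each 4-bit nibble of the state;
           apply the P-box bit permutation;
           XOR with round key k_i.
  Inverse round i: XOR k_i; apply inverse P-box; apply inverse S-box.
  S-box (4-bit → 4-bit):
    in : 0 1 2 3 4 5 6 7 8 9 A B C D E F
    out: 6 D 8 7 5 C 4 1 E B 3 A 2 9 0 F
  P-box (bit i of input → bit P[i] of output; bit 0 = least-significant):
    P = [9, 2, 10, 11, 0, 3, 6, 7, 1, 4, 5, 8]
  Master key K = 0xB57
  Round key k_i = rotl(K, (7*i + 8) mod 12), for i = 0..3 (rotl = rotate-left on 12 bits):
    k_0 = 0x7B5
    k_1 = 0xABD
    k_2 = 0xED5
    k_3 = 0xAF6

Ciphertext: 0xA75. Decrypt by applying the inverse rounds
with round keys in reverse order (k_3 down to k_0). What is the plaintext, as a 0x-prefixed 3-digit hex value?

0xAEF

s_0 = ciphertext = 0xA75
s_1 = InvRound(s_0, k_3) = 0x7DE
s_2 = InvRound(s_1, k_2) = 0xDA2
s_3 = InvRound(s_2, k_1) = 0x9A3
s_4 = InvRound(s_3, k_0) = 0xAEF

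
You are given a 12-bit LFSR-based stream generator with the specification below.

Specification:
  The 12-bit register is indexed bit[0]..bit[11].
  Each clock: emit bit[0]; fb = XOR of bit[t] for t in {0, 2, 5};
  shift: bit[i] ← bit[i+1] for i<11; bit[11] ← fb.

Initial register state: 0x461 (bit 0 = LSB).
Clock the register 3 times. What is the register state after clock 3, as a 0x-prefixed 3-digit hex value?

0x48C

reg_0 = 0x461
clock 1: out=1, reg = 0x230
clock 2: out=0, reg = 0x918
clock 3: out=0, reg = 0x48C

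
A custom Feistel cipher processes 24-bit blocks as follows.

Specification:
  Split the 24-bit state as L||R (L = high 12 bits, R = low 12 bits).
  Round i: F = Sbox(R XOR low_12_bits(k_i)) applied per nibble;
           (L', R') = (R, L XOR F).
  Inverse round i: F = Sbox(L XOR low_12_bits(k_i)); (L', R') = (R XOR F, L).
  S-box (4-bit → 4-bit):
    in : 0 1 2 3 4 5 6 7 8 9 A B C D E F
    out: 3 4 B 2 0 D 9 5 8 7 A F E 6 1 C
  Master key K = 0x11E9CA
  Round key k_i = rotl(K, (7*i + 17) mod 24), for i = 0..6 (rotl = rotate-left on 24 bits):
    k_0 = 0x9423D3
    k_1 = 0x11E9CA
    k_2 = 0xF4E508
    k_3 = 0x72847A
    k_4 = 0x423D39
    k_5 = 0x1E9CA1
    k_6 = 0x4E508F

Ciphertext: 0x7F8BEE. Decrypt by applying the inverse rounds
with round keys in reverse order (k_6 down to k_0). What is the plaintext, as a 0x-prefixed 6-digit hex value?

s_0 = ciphertext = 0x7F8BEE
s_1 = InvRound(s_0, k_6) = 0xEBB7F8
s_2 = InvRound(s_1, k_5) = 0xCB2EBB
s_3 = InvRound(s_2, k_4) = 0xA34CB2
s_4 = InvRound(s_3, k_3) = 0xDB3A34
s_5 = InvRound(s_4, k_2) = 0x2CBDB3
s_6 = InvRound(s_5, k_1) = 0x2872CB
s_7 = InvRound(s_6, k_0) = 0x61B287

0x61B287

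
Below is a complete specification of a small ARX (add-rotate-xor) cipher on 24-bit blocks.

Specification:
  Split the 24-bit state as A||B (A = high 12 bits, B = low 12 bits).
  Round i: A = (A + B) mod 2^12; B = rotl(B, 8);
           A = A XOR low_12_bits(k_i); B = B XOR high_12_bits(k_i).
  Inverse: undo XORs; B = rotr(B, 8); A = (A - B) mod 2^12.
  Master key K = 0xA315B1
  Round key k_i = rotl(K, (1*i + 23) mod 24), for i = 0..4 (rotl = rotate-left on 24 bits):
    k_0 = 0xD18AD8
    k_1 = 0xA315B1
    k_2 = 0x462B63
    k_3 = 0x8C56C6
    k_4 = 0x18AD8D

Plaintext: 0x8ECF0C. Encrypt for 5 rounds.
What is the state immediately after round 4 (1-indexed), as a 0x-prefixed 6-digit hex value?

0x40D871

s_0 = plaintext = 0x8ECF0C
s_1 = Round(s_0, k_0) = 0xD201E8
s_2 = Round(s_1, k_1) = 0xAB922F
s_3 = Round(s_2, k_2) = 0x78BB40
s_4 = Round(s_3, k_3) = 0x40D871
s_5 = Round(s_4, k_4) = 0x1F300D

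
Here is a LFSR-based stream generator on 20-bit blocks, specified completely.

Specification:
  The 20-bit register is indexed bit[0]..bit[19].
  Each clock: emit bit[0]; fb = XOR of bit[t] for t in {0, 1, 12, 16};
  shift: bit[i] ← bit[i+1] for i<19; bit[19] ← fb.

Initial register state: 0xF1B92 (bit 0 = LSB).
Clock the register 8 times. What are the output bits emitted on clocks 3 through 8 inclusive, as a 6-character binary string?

reg_0 = 0xF1B92
clock 1: out=0, reg = 0xF8DC9
clock 2: out=1, reg = 0x7C6E4
clock 3: out=0, reg = 0xBE372
clock 4: out=0, reg = 0x5F1B9
clock 5: out=1, reg = 0xAF8DC
clock 6: out=0, reg = 0xD7C6E
clock 7: out=0, reg = 0xEBE37
clock 8: out=1, reg = 0xF5F1B

001001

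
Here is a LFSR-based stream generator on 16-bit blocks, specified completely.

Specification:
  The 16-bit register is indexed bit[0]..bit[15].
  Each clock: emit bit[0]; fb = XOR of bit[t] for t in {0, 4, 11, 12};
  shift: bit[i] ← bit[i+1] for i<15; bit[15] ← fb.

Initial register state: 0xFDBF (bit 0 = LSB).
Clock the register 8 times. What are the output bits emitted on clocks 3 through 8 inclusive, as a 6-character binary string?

111101

reg_0 = 0xFDBF
clock 1: out=1, reg = 0x7EDF
clock 2: out=1, reg = 0x3F6F
clock 3: out=1, reg = 0x9FB7
clock 4: out=1, reg = 0x4FDB
clock 5: out=1, reg = 0xA7ED
clock 6: out=1, reg = 0xD3F6
clock 7: out=0, reg = 0x69FB
clock 8: out=1, reg = 0xB4FD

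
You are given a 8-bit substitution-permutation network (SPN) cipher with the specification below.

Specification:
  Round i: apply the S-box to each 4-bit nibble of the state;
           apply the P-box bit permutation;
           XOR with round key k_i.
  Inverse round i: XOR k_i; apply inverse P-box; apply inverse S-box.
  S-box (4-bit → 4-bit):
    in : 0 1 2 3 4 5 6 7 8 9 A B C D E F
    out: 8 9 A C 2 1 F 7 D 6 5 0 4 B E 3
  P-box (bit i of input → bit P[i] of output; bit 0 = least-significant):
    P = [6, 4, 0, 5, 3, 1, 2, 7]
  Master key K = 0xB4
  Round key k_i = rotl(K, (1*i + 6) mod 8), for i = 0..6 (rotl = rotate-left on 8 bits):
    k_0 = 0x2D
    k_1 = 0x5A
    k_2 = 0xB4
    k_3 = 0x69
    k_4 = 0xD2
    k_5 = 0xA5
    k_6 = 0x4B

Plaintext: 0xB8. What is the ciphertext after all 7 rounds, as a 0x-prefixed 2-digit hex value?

s_0 = plaintext = 0xB8
s_1 = Round(s_0, k_0) = 0x4C
s_2 = Round(s_1, k_1) = 0x59
s_3 = Round(s_2, k_2) = 0xAD
s_4 = Round(s_3, k_3) = 0x15
s_5 = Round(s_4, k_4) = 0x1A
s_6 = Round(s_5, k_5) = 0x6C
s_7 = Round(s_6, k_6) = 0xC4

0xC4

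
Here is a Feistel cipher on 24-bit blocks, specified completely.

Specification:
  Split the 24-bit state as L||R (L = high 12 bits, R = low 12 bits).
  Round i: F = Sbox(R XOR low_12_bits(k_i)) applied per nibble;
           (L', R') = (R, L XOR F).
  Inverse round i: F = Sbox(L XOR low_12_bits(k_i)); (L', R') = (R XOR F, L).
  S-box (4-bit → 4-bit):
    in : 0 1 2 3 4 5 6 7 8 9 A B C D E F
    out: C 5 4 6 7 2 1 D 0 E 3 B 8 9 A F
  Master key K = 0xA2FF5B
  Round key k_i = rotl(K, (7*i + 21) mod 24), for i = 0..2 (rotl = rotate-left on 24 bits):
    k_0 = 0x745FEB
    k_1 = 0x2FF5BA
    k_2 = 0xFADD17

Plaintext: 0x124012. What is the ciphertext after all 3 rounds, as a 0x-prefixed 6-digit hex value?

0xB0EF84

s_0 = plaintext = 0x124012
s_1 = Round(s_0, k_0) = 0x012EDA
s_2 = Round(s_1, k_1) = 0xEDAB0E
s_3 = Round(s_2, k_2) = 0xB0EF84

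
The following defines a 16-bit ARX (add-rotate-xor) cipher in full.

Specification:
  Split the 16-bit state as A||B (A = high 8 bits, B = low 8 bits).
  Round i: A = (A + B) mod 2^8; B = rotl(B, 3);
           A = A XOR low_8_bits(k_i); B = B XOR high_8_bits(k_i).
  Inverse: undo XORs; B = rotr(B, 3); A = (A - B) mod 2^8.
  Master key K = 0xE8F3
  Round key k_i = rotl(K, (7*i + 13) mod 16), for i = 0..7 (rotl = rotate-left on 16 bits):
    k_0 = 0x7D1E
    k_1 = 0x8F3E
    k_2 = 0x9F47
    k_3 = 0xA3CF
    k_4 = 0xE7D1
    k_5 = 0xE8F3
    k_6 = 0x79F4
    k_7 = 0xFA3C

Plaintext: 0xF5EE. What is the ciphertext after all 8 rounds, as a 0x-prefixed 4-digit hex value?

0x9E4E

s_0 = plaintext = 0xF5EE
s_1 = Round(s_0, k_0) = 0xFD0A
s_2 = Round(s_1, k_1) = 0x39DF
s_3 = Round(s_2, k_2) = 0x5F61
s_4 = Round(s_3, k_3) = 0x0FA8
s_5 = Round(s_4, k_4) = 0x66A2
s_6 = Round(s_5, k_5) = 0xFBFD
s_7 = Round(s_6, k_6) = 0x0C96
s_8 = Round(s_7, k_7) = 0x9E4E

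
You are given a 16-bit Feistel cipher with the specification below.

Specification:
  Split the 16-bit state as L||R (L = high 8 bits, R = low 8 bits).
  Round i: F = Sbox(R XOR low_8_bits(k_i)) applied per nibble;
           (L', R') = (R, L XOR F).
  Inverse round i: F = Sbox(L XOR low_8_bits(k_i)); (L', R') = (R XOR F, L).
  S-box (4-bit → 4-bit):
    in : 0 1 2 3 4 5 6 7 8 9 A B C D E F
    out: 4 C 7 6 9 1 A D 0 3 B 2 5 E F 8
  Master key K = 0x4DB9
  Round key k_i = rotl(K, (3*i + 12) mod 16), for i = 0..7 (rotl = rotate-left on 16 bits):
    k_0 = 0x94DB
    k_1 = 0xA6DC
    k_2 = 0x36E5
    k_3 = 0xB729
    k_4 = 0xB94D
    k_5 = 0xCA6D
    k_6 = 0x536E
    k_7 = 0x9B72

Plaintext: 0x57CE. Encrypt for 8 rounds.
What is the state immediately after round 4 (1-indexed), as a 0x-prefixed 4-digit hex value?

0xB267

s_0 = plaintext = 0x57CE
s_1 = Round(s_0, k_0) = 0xCE96
s_2 = Round(s_1, k_1) = 0x9655
s_3 = Round(s_2, k_2) = 0x55B2
s_4 = Round(s_3, k_3) = 0xB267
s_5 = Round(s_4, k_4) = 0x67C9
s_6 = Round(s_5, k_5) = 0xC9DE
s_7 = Round(s_6, k_6) = 0xDEED
s_8 = Round(s_7, k_7) = 0xEDE6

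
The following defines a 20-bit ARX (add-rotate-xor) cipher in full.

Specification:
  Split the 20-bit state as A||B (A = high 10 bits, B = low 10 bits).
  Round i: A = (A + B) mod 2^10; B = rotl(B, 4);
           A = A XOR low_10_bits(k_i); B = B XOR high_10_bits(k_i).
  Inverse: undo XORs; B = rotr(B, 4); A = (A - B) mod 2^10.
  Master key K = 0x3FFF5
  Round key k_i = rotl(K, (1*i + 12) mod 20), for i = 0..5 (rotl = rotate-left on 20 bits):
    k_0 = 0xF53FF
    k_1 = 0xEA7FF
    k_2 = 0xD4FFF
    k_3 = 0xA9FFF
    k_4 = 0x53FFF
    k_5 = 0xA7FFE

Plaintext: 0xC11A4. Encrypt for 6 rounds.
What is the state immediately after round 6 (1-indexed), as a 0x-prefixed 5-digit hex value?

0xD5F64

s_0 = plaintext = 0xC11A4
s_1 = Round(s_0, k_0) = 0xD5D92
s_2 = Round(s_1, k_1) = 0xC5A8F
s_3 = Round(s_2, k_2) = 0x96BA9
s_4 = Round(s_3, k_3) = 0x7F039
s_5 = Round(s_4, k_4) = 0x72ADF
s_6 = Round(s_5, k_5) = 0xD5F64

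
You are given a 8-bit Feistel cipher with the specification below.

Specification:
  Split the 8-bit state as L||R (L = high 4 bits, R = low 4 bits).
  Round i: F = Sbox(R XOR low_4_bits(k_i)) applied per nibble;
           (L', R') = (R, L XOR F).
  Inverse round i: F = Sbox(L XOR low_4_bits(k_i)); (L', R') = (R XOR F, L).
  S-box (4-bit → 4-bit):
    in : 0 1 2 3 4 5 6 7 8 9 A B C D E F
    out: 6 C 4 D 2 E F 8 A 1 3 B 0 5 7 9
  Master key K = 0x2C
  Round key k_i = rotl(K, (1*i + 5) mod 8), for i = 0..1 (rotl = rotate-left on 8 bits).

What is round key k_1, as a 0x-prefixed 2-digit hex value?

0x0B

K = 0x2C
k_0 = rotl(K, (1*0+5) mod 8) = rotl(K, 5) = 0x85
k_1 = rotl(K, (1*1+5) mod 8) = rotl(K, 6) = 0x0B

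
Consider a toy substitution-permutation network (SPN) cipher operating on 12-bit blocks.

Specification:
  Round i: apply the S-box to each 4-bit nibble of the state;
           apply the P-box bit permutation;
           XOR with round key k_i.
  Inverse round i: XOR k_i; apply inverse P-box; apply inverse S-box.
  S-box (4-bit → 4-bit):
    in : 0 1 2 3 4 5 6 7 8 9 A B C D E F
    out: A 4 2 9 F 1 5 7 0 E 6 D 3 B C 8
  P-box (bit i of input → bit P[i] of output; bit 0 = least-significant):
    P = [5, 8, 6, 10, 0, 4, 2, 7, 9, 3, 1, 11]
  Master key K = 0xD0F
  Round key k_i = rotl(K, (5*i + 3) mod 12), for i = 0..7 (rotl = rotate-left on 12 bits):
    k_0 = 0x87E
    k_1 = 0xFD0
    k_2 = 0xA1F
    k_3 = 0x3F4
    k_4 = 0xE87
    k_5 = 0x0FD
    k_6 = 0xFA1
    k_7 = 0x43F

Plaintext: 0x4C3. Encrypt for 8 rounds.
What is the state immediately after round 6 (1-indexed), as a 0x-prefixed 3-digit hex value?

s_0 = plaintext = 0x4C3
s_1 = Round(s_0, k_0) = 0x645
s_2 = Round(s_1, k_1) = 0xD67
s_3 = Round(s_2, k_2) = 0x172
s_4 = Round(s_3, k_3) = 0x2E3
s_5 = Round(s_4, k_4) = 0xA2B
s_6 = Round(s_5, k_5) = 0x487
s_7 = Round(s_6, k_6) = 0x4CB
s_8 = Round(s_7, k_7) = 0xA44

0x487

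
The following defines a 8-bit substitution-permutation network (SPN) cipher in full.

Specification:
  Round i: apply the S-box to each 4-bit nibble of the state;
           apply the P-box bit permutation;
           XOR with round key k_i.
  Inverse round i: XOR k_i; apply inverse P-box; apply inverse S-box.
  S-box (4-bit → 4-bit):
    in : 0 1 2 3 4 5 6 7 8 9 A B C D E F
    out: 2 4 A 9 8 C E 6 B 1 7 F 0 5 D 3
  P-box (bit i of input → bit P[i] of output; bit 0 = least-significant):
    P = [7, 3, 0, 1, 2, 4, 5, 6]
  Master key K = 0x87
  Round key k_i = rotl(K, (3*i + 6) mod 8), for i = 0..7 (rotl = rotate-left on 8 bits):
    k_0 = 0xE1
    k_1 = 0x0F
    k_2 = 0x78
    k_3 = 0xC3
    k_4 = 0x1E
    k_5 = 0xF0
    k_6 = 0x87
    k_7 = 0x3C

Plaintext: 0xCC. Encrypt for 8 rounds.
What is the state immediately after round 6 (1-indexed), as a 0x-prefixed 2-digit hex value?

0xD1

s_0 = plaintext = 0xCC
s_1 = Round(s_0, k_0) = 0xE1
s_2 = Round(s_1, k_1) = 0x6A
s_3 = Round(s_2, k_2) = 0x81
s_4 = Round(s_3, k_3) = 0x96
s_5 = Round(s_4, k_4) = 0x11
s_6 = Round(s_5, k_5) = 0xD1
s_7 = Round(s_6, k_6) = 0xA2
s_8 = Round(s_7, k_7) = 0x02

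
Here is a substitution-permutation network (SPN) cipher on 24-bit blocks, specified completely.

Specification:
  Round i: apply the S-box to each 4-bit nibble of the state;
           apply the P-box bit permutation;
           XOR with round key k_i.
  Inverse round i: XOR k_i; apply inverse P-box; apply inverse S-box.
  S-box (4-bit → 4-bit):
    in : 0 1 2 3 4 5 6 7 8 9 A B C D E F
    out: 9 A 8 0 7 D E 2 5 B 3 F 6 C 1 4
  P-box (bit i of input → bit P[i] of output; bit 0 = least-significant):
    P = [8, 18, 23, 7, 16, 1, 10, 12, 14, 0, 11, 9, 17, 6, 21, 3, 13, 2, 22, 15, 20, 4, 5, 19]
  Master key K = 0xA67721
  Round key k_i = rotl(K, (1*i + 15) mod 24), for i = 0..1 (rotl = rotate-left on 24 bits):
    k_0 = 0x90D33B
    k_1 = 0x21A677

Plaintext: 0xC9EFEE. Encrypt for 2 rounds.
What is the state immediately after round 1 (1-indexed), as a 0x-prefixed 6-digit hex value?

0x937A0F

s_0 = plaintext = 0xC9EFEE
s_1 = Round(s_0, k_0) = 0x937A0F
s_2 = Round(s_1, k_1) = 0xB8F626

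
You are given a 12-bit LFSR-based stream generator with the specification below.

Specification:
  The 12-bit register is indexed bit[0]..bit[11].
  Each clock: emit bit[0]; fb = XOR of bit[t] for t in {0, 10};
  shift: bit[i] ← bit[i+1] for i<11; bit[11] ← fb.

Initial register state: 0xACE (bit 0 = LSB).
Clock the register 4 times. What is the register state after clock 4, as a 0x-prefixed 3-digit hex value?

reg_0 = 0xACE
clock 1: out=0, reg = 0x567
clock 2: out=1, reg = 0x2B3
clock 3: out=1, reg = 0x959
clock 4: out=1, reg = 0xCAC

0xCAC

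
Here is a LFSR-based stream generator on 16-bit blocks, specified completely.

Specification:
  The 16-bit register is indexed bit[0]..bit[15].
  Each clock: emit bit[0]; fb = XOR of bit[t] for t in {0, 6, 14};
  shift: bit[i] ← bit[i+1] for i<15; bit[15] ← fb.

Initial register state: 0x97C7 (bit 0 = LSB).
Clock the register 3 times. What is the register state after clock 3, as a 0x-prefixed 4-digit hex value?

reg_0 = 0x97C7
clock 1: out=1, reg = 0x4BE3
clock 2: out=1, reg = 0xA5F1
clock 3: out=1, reg = 0x52F8

0x52F8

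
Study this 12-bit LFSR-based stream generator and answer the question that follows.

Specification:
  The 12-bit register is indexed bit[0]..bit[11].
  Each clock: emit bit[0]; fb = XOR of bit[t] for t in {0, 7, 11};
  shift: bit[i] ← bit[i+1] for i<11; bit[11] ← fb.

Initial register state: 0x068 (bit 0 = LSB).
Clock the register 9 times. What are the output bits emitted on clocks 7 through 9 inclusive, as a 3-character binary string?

100

reg_0 = 0x068
clock 1: out=0, reg = 0x034
clock 2: out=0, reg = 0x01A
clock 3: out=0, reg = 0x00D
clock 4: out=1, reg = 0x806
clock 5: out=0, reg = 0xC03
clock 6: out=1, reg = 0x601
clock 7: out=1, reg = 0xB00
clock 8: out=0, reg = 0xD80
clock 9: out=0, reg = 0x6C0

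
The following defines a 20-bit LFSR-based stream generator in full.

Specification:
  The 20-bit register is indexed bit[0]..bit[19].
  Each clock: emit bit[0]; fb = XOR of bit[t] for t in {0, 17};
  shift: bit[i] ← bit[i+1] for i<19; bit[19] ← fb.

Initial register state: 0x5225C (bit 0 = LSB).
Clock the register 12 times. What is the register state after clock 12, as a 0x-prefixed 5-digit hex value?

0xB2E52

reg_0 = 0x5225C
clock 1: out=0, reg = 0x2912E
clock 2: out=0, reg = 0x94897
clock 3: out=1, reg = 0xCA44B
clock 4: out=1, reg = 0xE5225
clock 5: out=1, reg = 0x72912
clock 6: out=0, reg = 0xB9489
clock 7: out=1, reg = 0x5CA44
clock 8: out=0, reg = 0x2E522
clock 9: out=0, reg = 0x97291
clock 10: out=1, reg = 0xCB948
clock 11: out=0, reg = 0x65CA4
clock 12: out=0, reg = 0xB2E52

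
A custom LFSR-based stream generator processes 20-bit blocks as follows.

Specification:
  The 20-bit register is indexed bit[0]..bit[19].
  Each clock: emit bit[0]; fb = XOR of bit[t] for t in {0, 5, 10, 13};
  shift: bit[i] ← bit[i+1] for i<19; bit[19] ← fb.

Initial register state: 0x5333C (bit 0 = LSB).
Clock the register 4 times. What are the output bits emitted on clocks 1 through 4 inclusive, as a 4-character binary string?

reg_0 = 0x5333C
clock 1: out=0, reg = 0x2999E
clock 2: out=0, reg = 0x14CCF
clock 3: out=1, reg = 0x0A667
clock 4: out=1, reg = 0x05333

0011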